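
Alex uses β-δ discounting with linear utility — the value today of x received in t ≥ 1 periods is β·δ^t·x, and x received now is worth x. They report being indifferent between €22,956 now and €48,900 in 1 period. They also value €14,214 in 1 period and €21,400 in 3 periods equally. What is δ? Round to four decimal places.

The second indifference involves only future payoffs, so β cancels: β·δ^1·14214 = β·δ^3·21400, giving δ^2 = 14214/21400 = 0.66421, so δ = 0.81499.

δ ≈ 0.8150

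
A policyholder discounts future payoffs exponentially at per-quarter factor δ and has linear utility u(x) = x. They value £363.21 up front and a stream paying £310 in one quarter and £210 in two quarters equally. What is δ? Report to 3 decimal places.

δ ≈ 0.770

Present value of the stream is 310·δ + 210·δ². Indifference gives 310δ + 210δ² = 363.21.
Rearranged: 210δ² + 310δ − 363.21 = 0.
The positive root is δ = [−310 + √(310² + 4·210·363.21)] / (2·210) = (−310 + 633.401)/420 ≈ 0.770.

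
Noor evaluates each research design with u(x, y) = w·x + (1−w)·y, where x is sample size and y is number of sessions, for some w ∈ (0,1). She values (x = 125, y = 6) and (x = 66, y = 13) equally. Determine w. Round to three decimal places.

Indifference: w·125 + (1−w)·6 = w·66 + (1−w)·13.
Rearranging, 59·w − 7·(1−w) = 0.
Hence w = 7/(59+7) = 7/66 = 0.106.

w = 0.106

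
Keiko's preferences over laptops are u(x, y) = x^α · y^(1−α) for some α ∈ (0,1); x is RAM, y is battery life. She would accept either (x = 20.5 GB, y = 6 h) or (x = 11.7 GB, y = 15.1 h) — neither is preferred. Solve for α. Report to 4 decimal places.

The Cobb–Douglas utilities coincide, so 20.5^α·6^(1−α) = 11.7^α·15.1^(1−α).
Rearrange to (20.5/11.7)^α = (15.1/6)^(1−α) and take logs: α·0.5608360 = (1−α)·0.9229353.
So α/(1−α) = (0.9229353)/(0.5608360) = 1.6456420, and α = 1.6456420/2.6456420 ≈ 0.6220.

α ≈ 0.6220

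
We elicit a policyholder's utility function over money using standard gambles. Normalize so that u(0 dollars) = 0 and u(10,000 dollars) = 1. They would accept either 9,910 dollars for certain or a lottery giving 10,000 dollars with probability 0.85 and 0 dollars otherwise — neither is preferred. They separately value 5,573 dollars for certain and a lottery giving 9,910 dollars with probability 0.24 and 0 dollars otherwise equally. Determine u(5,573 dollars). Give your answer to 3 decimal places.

From the first indifference, u(9,910 dollars) = 0.85·u(10,000 dollars) + 0.15·u(0 dollars) = 0.85·1 + 0.15·0 = 0.85.
The second indifference gives u(5,573 dollars) = 0.24·u(9,910 dollars) + 0.76·u(0 dollars) = 0.24·0.85 + 0.76·0.00 = 0.2040.

0.204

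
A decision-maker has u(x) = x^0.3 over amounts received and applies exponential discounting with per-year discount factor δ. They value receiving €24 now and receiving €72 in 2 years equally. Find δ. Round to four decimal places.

Equating discounted utilities: u(24) = δ^2·u(72) ⇒ δ^2 = u(24)/u(72).
Since u(x) = x^0.3, δ^2 = (24/72)^0.3 = 0.33333^0.3 = 0.71922.
Taking the square root: δ = 0.71922^(1/2) ≈ 0.8481.

δ ≈ 0.8481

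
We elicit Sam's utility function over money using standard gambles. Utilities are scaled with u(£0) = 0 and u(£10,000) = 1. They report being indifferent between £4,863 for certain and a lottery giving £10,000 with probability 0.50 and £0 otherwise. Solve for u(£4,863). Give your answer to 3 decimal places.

0.500

u(£4,863) equals the lottery's expected utility: 0.50·1 + 0.50·0 = 0.50.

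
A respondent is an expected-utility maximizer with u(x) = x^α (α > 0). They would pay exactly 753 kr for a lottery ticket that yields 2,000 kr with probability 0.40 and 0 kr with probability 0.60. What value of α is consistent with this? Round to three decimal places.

Since u(0) = 0, the lottery's EU is 0.40·2000^α.
Indifference: 753^α = 0.40·2000^α, so (753/2000)^α = 0.40.
Take logs: α = ln 0.40 / ln(753/2000) ≈ 0.93802.

α ≈ 0.938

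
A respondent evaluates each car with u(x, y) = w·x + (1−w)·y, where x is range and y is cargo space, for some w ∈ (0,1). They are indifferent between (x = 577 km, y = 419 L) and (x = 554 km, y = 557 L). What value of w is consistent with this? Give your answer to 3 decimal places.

w = 0.857

Indifference: w·577 + (1−w)·419 = w·554 + (1−w)·557.
Collecting terms: w·23 = (1−w)·138.
So w/(1−w) = 138/23 = 6.0000, giving w = 138/(23+138) = 0.857.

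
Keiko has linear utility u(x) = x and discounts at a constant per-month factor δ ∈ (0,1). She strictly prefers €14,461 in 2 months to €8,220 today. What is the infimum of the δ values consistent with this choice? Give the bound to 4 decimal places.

δ > 0.7539

The preference means 8220 < δ^2·14461.
So δ^2 > 8220/14461 = 0.56843; taking the square root of both positive sides preserves the inequality.
δ > (8220/14461)^(1/2) ≈ 0.7539.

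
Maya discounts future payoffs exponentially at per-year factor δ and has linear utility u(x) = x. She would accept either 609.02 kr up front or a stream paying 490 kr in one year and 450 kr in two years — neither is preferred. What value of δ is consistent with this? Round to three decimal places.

δ ≈ 0.740

Present value of the stream is 490·δ + 450·δ². Indifference gives 490δ + 450δ² = 609.02.
Rearranged: 450δ² + 490δ − 609.02 = 0.
By the quadratic formula (taking the positive root), δ = (−490 + √1336336.00) / 900 ≈ 0.740.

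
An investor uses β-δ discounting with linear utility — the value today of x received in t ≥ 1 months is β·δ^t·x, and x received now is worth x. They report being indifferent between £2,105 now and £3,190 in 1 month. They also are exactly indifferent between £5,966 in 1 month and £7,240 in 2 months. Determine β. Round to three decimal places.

β ≈ 0.801

Both payoffs in the second observation are in the future, so β drops out: δ^1·5966 = δ^2·7240 ⇒ δ = 5966/7240 = 0.82403.
Substituting δ into 2105 = β·δ·3190: β = 2105/(2628.666) ≈ 0.801.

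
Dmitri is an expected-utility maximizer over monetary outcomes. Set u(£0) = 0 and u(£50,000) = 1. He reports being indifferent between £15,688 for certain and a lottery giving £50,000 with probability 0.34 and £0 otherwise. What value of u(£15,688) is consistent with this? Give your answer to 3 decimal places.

By the standard-gamble method, u(£15,688) is just the indifference probability on the best outcome: 0.34.

0.340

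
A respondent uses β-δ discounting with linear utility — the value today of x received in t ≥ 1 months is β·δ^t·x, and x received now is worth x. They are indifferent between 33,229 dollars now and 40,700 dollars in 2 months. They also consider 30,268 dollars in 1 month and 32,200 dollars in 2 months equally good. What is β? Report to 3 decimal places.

β ≈ 0.924

From the later pair, β·δ^1·30268 = β·δ^2·32200; dividing through, δ = 30268/32200 = 0.94000.
The first indifference: 33229 = β·δ^2·40700, so β = 33229/(δ^2·40700) = 33229/(0.88360·40700) ≈ 0.924.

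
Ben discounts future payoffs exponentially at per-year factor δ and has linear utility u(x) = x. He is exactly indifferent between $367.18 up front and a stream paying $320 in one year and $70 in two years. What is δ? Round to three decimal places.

Equating present values: 367.18 = 320δ + 70δ².
Rearranged: 70δ² + 320δ − 367.18 = 0.
The positive root is δ = [−320 + √(320² + 4·70·367.18)] / (2·70) = (−320 + 453.002)/140 ≈ 0.950.

δ ≈ 0.950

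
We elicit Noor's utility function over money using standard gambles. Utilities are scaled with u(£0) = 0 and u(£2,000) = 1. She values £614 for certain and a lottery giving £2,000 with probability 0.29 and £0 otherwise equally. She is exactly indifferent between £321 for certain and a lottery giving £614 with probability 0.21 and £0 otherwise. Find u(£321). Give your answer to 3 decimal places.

0.061

From the first indifference, u(£614) = 0.29·u(£2,000) + 0.71·u(£0) = 0.29·1 + 0.71·0 = 0.29.
The second indifference gives u(£321) = 0.21·u(£614) + 0.79·u(£0) = 0.21·0.29 + 0.79·0.00 = 0.0609.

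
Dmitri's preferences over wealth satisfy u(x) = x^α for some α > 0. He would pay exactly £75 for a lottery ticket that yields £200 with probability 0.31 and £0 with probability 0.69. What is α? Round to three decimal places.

α ≈ 1.194

The lottery's expected utility is 0.31·u(200) + 0.69·u(0) = 0.31·200^α (since u(0) = 0 for α > 0).
Setting u(75) equal to that: 75^α = 0.31·200^α ⇒ (75/200)^α = 0.31.
α = ln(0.31) / ln(75/200) = -1.171183/-0.980829 ≈ 1.194.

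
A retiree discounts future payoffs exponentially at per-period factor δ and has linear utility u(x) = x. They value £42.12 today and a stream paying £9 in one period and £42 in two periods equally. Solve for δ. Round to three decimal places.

Equating present values: 42.12 = 9δ + 42δ².
That is, 42δ² + 9δ − 42.12 = 0, a quadratic in δ.
By the quadratic formula (taking the positive root), δ = (−9 + √7157.16) / 84 ≈ 0.900.

δ ≈ 0.900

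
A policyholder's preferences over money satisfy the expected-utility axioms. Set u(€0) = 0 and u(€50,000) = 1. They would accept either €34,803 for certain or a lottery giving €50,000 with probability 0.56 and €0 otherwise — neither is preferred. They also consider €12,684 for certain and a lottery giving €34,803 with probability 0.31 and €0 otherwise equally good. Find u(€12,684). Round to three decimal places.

0.174

First, u(€34,803) = 0.56·u(€50,000) + 0.44·u(€0) = 0.56.
Then u(€12,684) = 0.31·u(€34,803) + 0.69·u(€0) = 0.31·0.56 + 0.69·0.00 = 0.1736.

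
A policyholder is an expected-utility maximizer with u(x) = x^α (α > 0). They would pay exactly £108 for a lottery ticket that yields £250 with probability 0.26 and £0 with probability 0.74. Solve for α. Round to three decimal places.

The lottery's expected utility is 0.26·u(250) + 0.74·u(0) = 0.26·250^α (since u(0) = 0 for α > 0).
Setting u(108) equal to that: 108^α = 0.26·250^α ⇒ (108/250)^α = 0.26.
Take logs: α = ln 0.26 / ln(108/250) ≈ 1.60494.

α ≈ 1.605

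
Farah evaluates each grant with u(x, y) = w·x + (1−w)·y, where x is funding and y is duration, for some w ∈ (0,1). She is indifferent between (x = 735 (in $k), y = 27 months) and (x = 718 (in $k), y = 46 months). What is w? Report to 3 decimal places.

u(735,27) = u(718,46) means w·735 + (1−w)·27 = w·718 + (1−w)·46.
Collecting terms: w·17 = (1−w)·19.
The marginal rate of substitution is 19/17, so w = 19/(17+19) = 0.528.

w = 0.528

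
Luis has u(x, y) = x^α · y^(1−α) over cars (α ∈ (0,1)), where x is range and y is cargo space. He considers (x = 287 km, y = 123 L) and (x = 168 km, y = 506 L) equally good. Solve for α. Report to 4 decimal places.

α ≈ 0.7254

The Cobb–Douglas utilities coincide, so 287^α·123^(1−α) = 168^α·506^(1−α).
(287/168)^α = (506/123)^(1−α); take logs: α·ln(287/168) = (1−α)·ln(506/123), i.e. α·0.5355182 = (1−α)·1.4143523.
With A = 0.5355182 and B = 1.4143523: α·A = (1−α)·B, so α = B/(A+B) = 1.4143523/1.9498705 ≈ 0.7254.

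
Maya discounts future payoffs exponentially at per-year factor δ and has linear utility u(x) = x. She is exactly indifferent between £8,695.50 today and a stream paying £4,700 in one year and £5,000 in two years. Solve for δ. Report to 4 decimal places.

δ ≈ 0.9300

Present value of the stream is 4700·δ + 5000·δ². Indifference gives 4700δ + 5000δ² = 8695.50.
So 5000δ² + 4700δ − 8695.50 = 0.
By the quadratic formula (taking the positive root), δ = (−4700 + √196000000.00) / 10000 ≈ 0.9300.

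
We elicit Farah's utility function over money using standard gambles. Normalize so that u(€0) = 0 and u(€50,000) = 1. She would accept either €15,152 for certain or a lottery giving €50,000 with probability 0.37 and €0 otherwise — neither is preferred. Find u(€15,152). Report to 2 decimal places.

0.37

u(€15,152) equals the lottery's expected utility: 0.37·1 + 0.63·0 = 0.37.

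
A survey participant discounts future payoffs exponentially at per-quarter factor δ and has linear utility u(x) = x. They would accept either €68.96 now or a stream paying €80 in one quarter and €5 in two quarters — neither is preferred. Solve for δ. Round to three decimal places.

δ ≈ 0.820

Present value of the stream is 80·δ + 5·δ². Indifference gives 80δ + 5δ² = 68.96.
Rearranged: 5δ² + 80δ − 68.96 = 0.
δ = (−80 + √(80² + 4·5·68.96)) / (2·5) = (−80 + √7779.20) / 10 ≈ 0.820.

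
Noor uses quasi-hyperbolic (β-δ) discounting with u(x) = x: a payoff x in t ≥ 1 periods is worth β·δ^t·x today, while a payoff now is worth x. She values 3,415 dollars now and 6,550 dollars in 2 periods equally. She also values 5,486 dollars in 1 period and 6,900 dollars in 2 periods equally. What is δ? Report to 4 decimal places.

δ ≈ 0.7951

From the later pair, β·δ^1·5486 = β·δ^2·6900; dividing through, δ = 5486/6900 = 0.79507.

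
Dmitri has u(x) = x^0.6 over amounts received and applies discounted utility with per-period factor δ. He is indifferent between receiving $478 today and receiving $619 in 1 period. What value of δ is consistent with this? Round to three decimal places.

The payoff in 1 period is discounted by δ, so u(478) = δ·u(619) and δ = u(478)/u(619).
Since u(x) = x^0.6, δ = (478/619)^0.6 = 0.77221^0.6 = 0.85633.

δ ≈ 0.856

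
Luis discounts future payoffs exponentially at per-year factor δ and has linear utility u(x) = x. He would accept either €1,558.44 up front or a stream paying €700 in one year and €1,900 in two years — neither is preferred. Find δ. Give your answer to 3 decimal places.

δ ≈ 0.740

The stream is worth 700δ + 1900δ² today, so 700δ + 1900δ² = 1558.44.
So 1900δ² + 700δ − 1558.44 = 0.
By the quadratic formula (taking the positive root), δ = (−700 + √12334144.00) / 3800 ≈ 0.740.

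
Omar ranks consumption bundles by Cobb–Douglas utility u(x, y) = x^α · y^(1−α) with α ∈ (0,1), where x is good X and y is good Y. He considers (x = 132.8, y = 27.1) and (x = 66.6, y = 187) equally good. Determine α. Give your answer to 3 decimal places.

Indifference: 132.8^α · 27.1^(1−α) = 66.6^α · 187^(1−α).
Taking logs: α·ln 132.8 + (1−α)·ln 27.1 = α·ln 66.6 + (1−α)·ln 187, i.e. α·0.690140 = (1−α)·1.931575.
So α/(1−α) = (1.931575)/(0.690140) = 2.798816, and α = 2.798816/3.798816 ≈ 0.737.

α ≈ 0.737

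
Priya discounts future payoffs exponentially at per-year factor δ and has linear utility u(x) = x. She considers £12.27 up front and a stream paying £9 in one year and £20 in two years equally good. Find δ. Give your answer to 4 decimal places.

δ ≈ 0.5899

Present value of the stream is 9·δ + 20·δ². Indifference gives 9δ + 20δ² = 12.27.
So 20δ² + 9δ − 12.27 = 0.
δ = (−9 + √(9² + 4·20·12.27)) / (2·20) = (−9 + √1062.60) / 40 ≈ 0.5899.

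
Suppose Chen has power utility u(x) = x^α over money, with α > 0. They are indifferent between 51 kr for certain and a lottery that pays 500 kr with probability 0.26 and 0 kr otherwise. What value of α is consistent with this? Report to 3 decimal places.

α ≈ 0.590

EU(lottery) = 0.26·500^α + 0.74·0 = 0.26·500^α.
Indifference: 51^α = 0.26·500^α, so (51/500)^α = 0.26.
Taking logs: α·ln(51/500) = ln(0.26), so α = -1.347074 / -2.282782 ≈ 0.590.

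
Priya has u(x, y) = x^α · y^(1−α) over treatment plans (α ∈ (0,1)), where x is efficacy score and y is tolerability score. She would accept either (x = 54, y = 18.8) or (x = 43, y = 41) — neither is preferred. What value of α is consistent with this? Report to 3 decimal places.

α ≈ 0.774

The Cobb–Douglas utilities coincide, so 54^α·18.8^(1−α) = 43^α·41^(1−α).
Taking logs: α·ln 54 + (1−α)·ln 18.8 = α·ln 43 + (1−α)·ln 41, i.e. α·0.227784 = (1−α)·0.779715.
So α/(1−α) = (0.779715)/(0.227784) = 3.423046, and α = 3.423046/4.423046 ≈ 0.774.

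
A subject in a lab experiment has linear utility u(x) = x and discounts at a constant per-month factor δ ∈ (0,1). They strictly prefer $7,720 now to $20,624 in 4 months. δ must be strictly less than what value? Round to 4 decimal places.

The preference means 7720 > δ^4·20624.
Hence δ^4 < 7720/20624 = 0.37432, and x ↦ x^(1/4) is increasing on (0,∞).
δ < (7720/20624)^(1/4) ≈ 0.7822.

δ < 0.7822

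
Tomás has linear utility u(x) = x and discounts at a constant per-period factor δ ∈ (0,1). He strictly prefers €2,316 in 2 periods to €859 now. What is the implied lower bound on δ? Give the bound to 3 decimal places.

δ > 0.609

The preference means 859 < δ^2·2316.
So δ^2 > 859/2316 = 0.37090; taking the square root of both positive sides preserves the inequality.
δ > 0.37090^(1/2) = 0.609.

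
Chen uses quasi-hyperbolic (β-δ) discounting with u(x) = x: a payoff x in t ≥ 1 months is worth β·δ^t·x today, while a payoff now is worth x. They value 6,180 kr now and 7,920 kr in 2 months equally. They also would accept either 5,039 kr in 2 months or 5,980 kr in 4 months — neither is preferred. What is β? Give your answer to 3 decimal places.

Both payoffs in the second observation are in the future, so β drops out: δ^2·5039 = δ^4·5980 ⇒ δ^2 = 5039/5980 = 0.84264, so δ = 0.91796.
Substituting δ into 6180 = β·δ^2·7920: β = 6180/(6673.726) ≈ 0.926.

β ≈ 0.926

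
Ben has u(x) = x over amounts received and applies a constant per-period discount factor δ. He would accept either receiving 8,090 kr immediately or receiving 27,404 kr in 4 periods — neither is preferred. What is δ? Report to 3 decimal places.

δ ≈ 0.737

Indifference means u(8090) = δ^4 · u(27404), so δ^4 = u(8090)/u(27404).
With u(x) = x: δ^4 = 8090/27404 = 0.29521.
So δ = 0.29521^(1/4) ≈ 0.737.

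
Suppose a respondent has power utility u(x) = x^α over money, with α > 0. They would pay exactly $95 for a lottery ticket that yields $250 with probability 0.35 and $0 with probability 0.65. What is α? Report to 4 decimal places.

α ≈ 1.0850

The lottery's expected utility is 0.35·u(250) + 0.65·u(0) = 0.35·250^α (since u(0) = 0 for α > 0).
Setting u(95) equal to that: 95^α = 0.35·250^α ⇒ (95/250)^α = 0.35.
α = ln(0.35) / ln(95/250) = -1.0498221/-0.9675840 ≈ 1.0850.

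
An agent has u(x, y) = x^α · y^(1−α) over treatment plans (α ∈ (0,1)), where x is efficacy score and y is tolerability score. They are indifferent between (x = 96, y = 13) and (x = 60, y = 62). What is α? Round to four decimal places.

The Cobb–Douglas utilities coincide, so 96^α·13^(1−α) = 60^α·62^(1−α).
Rearrange to (96/60)^α = (62/13)^(1−α) and take logs: α·0.4700036 = (1−α)·1.5621850.
So α/(1−α) = (1.5621850)/(0.4700036) = 3.3237724, and α = 3.3237724/4.3237724 ≈ 0.7687.

α ≈ 0.7687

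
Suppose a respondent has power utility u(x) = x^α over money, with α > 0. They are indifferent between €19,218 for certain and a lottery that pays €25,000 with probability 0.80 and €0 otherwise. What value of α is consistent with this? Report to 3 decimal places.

The lottery's expected utility is 0.80·u(25000) + 0.20·u(0) = 0.80·25000^α (since u(0) = 0 for α > 0).
Equating: 19218^α = 0.80·25000^α, i.e. 0.7687^α = 0.80.
Taking logs: α·ln(19218/25000) = ln(0.80), so α = -0.223144 / -0.263028 ≈ 0.848.

α ≈ 0.848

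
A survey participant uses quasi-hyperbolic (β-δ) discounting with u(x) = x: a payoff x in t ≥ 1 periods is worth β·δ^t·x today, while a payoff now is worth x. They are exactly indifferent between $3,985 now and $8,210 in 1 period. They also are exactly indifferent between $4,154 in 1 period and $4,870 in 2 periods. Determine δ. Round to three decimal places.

δ ≈ 0.853

The second indifference involves only future payoffs, so β cancels: β·δ^1·4154 = β·δ^2·4870, giving δ = 4154/4870 = 0.85298.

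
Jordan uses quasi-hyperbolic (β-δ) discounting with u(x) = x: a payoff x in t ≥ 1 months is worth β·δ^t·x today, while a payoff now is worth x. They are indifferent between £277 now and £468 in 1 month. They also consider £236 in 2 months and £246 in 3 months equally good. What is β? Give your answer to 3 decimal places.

From the later pair, β·δ^2·236 = β·δ^3·246; dividing through, δ = 236/246 = 0.95935.
Now use the now-vs-future pair: 277 = β·δ·468 gives β = 277/(0.95935·468) ≈ 0.617.

β ≈ 0.617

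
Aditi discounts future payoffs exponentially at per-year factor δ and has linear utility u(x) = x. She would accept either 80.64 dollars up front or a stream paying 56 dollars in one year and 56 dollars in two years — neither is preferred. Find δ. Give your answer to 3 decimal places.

δ ≈ 0.800

Equating present values: 80.64 = 56δ + 56δ².
Rearranged: 56δ² + 56δ − 80.64 = 0.
δ = (−56 + √(56² + 4·56·80.64)) / (2·56) = (−56 + √21199.36) / 112 ≈ 0.800.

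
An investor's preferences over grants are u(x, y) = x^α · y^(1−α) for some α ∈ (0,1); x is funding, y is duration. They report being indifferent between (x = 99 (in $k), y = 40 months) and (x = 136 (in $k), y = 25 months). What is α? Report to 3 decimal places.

α ≈ 0.597

Set the two utilities equal: 99^α·40^(1−α) = 136^α·25^(1−α).
Taking logs: α·ln 99 + (1−α)·ln 40 = α·ln 136 + (1−α)·ln 25, i.e. α·-0.317535 = (1−α)·-0.470004.
Thus α·(-0.787539) = -0.470004, so α = -0.470004/-0.787539 ≈ 0.597.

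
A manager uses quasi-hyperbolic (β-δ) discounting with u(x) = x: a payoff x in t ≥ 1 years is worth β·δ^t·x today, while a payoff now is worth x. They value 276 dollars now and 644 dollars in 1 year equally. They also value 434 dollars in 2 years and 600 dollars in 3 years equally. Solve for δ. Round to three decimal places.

The second indifference involves only future payoffs, so β cancels: β·δ^2·434 = β·δ^3·600, giving δ = 434/600 = 0.72333.

δ ≈ 0.723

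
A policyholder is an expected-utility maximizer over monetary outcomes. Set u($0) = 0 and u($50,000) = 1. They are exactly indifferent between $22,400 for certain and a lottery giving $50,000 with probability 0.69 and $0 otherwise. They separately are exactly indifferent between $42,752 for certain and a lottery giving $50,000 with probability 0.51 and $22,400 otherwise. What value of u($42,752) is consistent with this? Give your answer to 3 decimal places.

First, u($22,400) = 0.69·u($50,000) + 0.31·u($0) = 0.69.
The second indifference gives u($42,752) = 0.51·u($50,000) + 0.49·u($22,400) = 0.51·1.00 + 0.49·0.69 = 0.8481.

0.848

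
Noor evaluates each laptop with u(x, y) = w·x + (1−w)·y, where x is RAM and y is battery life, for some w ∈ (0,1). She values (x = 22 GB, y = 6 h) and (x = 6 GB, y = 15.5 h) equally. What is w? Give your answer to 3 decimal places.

Indifference: w·22 + (1−w)·6 = w·6 + (1−w)·15.5.
w·(22−6) = (1−w)·(15.5−6), i.e. w·16 = (1−w)·9.5.
So w/(1−w) = 9.5/16 = 0.5938, giving w = 9.5/(16+9.5) = 0.373.

w = 0.373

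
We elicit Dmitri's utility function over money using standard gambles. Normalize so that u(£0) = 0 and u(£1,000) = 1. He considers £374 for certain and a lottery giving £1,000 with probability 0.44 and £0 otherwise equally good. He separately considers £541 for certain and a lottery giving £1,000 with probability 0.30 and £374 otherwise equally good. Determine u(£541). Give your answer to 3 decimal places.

0.608

The first gamble pins u(£374): it must equal 0.44·1 + 0.56·0 = 0.44.
Chaining: u(£541) = 0.30·1.00 + 0.70·0.44 = 0.6080.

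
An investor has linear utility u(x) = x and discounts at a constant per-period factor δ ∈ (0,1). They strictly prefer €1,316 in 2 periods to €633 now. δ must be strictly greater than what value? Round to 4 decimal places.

δ > 0.6935

Under u(x) = x this choice says 633 < δ^2·1316.
Dividing by 1316: δ^2 > 0.48100. Both sides are positive, so the square root keeps the direction.
δ > (633/1316)^(1/2) ≈ 0.6935.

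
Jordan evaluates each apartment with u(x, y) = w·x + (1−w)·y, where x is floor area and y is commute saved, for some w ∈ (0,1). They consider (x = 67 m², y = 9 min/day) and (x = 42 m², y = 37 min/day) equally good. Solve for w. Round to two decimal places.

u(67,9) = u(42,37) means w·67 + (1−w)·9 = w·42 + (1−w)·37.
Collecting terms: w·25 = (1−w)·28.
So w/(1−w) = 28/25 = 1.1200, giving w = 28/(25+28) = 0.53.

w = 0.53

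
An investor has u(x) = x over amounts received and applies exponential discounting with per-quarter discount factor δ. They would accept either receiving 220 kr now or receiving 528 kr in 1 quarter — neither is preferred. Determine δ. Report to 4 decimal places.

Indifference means u(220) = δ · u(528), so δ = u(220)/u(528).
With u(x) = x: δ = 220/528 = 0.41667.

δ ≈ 0.4167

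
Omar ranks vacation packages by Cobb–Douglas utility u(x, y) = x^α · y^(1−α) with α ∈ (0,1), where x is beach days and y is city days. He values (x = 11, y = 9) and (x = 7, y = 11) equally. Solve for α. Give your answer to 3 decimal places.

Set the two utilities equal: 11^α·9^(1−α) = 7^α·11^(1−α).
Rearrange to (11/7)^α = (11/9)^(1−α) and take logs: α·0.451985 = (1−α)·0.200671.
Thus α·(0.652656) = 0.200671, so α = 0.200671/0.652656 ≈ 0.307.

α ≈ 0.307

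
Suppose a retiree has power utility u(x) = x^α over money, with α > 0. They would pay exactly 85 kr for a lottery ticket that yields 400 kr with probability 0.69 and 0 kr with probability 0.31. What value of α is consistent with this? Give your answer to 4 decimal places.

Since u(0) = 0, the lottery's EU is 0.69·400^α.
Equating: 85^α = 0.69·400^α, i.e. 0.2125^α = 0.69.
α = ln(0.69) / ln(85/400) = -0.3710637/-1.5488133 ≈ 0.2396.

α ≈ 0.2396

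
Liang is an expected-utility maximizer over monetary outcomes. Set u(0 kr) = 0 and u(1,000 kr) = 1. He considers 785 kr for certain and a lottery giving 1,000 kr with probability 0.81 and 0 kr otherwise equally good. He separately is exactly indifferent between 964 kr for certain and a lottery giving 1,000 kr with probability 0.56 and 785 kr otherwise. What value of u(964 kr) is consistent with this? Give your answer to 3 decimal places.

From the first indifference, u(785 kr) = 0.81·u(1,000 kr) + 0.19·u(0 kr) = 0.81·1 + 0.19·0 = 0.81.
Then u(964 kr) = 0.56·u(1,000 kr) + 0.44·u(785 kr) = 0.56·1.00 + 0.44·0.81 = 0.9164.

0.916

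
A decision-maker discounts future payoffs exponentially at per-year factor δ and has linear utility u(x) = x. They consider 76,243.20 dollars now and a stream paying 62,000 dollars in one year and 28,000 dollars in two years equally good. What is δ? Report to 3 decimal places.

Equating present values: 76243.20 = 62000δ + 28000δ².
So 28000δ² + 62000δ − 76243.20 = 0.
δ = (−62000 + √(62000² + 4·28000·76243.20)) / (2·28000) = (−62000 + √12383238400.00) / 56000 ≈ 0.880.

δ ≈ 0.880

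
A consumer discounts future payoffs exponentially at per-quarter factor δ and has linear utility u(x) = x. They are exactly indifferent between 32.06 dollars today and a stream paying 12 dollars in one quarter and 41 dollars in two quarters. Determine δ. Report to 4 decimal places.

δ ≈ 0.7500

The stream is worth 12δ + 41δ² today, so 12δ + 41δ² = 32.06.
Rearranged: 41δ² + 12δ − 32.06 = 0.
By the quadratic formula (taking the positive root), δ = (−12 + √5401.84) / 82 ≈ 0.7500.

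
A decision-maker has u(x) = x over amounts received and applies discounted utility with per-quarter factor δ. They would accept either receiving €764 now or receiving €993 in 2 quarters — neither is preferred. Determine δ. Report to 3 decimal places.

Equating discounted utilities: u(764) = δ^2·u(993) ⇒ δ^2 = u(764)/u(993).
With u(x) = x: δ^2 = 764/993 = 0.76939.
Hence δ = (0.76939)^(1/2) = 0.87715.

δ ≈ 0.877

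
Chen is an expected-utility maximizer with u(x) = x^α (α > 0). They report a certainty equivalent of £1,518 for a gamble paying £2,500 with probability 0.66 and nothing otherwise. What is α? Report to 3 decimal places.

α ≈ 0.833

The lottery's expected utility is 0.66·u(2500) + 0.34·u(0) = 0.66·2500^α (since u(0) = 0 for α > 0).
Indifference: 1518^α = 0.66·2500^α, so (1518/2500)^α = 0.66.
Taking logs: α·ln(1518/2500) = ln(0.66), so α = -0.415515 / -0.498897 ≈ 0.833.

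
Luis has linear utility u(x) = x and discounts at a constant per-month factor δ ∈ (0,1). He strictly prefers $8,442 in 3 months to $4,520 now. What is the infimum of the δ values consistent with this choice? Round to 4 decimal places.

The preference means 4520 < δ^3·8442.
So δ^3 > 4520/8442 = 0.53542; taking the cube root of both positive sides preserves the inequality.
δ > (4520/8442)^(1/3) ≈ 0.8120.

δ > 0.8120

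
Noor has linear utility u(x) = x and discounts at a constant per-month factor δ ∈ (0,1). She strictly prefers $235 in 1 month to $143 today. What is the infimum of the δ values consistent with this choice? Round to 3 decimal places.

Comparing present values: 143 < δ·235.
So δ > 143/235 = 0.60851.

δ > 0.609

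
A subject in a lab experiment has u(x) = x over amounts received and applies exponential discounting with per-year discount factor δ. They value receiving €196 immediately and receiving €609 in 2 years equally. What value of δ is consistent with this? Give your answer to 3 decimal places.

δ ≈ 0.567

Equating discounted utilities: u(196) = δ^2·u(609) ⇒ δ^2 = u(196)/u(609).
With u(x) = x: δ^2 = 196/609 = 0.32184.
So δ = 0.32184^(1/2) ≈ 0.567.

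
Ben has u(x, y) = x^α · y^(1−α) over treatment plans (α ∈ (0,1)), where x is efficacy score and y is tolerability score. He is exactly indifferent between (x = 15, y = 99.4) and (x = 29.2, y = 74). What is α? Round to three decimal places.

α ≈ 0.307

Set the two utilities equal: 15^α·99.4^(1−α) = 29.2^α·74^(1−α).
Taking logs: α·ln 15 + (1−α)·ln 99.4 = α·ln 29.2 + (1−α)·ln 74, i.e. α·-0.666119 = (1−α)·-0.295087.
So α/(1−α) = (-0.295087)/(-0.666119) = 0.442994, and α = 0.442994/1.442994 ≈ 0.307.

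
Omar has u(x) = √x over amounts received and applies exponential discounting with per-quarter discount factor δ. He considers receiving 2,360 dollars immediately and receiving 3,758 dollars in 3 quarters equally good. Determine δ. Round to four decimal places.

The payoff in 3 quarters is discounted by δ^3, so u(2360) = δ^3·u(3758) and δ^3 = u(2360)/u(3758).
With u(x) = √x: δ^3 = √2360/√3758 = √(2360/3758) = 0.79246.
Hence δ = (0.79246)^(1/3) = 0.925392.

δ ≈ 0.9254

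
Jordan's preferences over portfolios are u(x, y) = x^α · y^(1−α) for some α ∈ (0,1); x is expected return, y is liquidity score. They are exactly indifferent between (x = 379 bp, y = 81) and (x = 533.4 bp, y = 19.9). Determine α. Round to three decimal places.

α ≈ 0.804

Indifference: 379^α · 81^(1−α) = 533.4^α · 19.9^(1−α).
Taking logs: α·ln 379 + (1−α)·ln 81 = α·ln 533.4 + (1−α)·ln 19.9, i.e. α·-0.341735 = (1−α)·-1.403729.
So α/(1−α) = (-1.403729)/(-0.341735) = 4.107654, and α = 4.107654/5.107654 ≈ 0.804.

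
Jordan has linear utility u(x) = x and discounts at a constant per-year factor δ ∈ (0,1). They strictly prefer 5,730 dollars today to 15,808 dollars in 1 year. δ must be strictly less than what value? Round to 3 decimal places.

Comparing present values: 5730 > δ·15808.
So δ < 5730/15808 = 0.36247.

δ < 0.362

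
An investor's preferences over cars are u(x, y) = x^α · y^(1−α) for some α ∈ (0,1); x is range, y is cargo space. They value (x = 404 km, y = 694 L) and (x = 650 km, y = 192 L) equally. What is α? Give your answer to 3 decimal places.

The Cobb–Douglas utilities coincide, so 404^α·694^(1−α) = 650^α·192^(1−α).
(404/650)^α = (192/694)^(1−α); take logs: α·ln(404/650) = (1−α)·ln(192/694), i.e. α·-0.475557 = (1−α)·-1.284977.
Thus α·(-1.760534) = -1.284977, so α = -1.284977/-1.760534 ≈ 0.730.

α ≈ 0.730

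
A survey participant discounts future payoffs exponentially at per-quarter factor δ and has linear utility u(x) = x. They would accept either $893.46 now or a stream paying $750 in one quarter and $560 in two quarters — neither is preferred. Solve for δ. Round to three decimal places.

δ ≈ 0.760

Equating present values: 893.46 = 750δ + 560δ².
That is, 560δ² + 750δ − 893.46 = 0, a quadratic in δ.
The positive root is δ = [−750 + √(750² + 4·560·893.46)] / (2·560) = (−750 + 1601.203)/1120 ≈ 0.760.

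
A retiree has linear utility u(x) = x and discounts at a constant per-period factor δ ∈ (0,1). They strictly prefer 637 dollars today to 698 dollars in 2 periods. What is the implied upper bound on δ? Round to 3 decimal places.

δ < 0.955

Comparing present values: 637 > δ^2·698.
Dividing by 698: δ^2 < 0.91261. Both sides are positive, so the square root keeps the direction.
δ < (637/698)^(1/2) ≈ 0.955.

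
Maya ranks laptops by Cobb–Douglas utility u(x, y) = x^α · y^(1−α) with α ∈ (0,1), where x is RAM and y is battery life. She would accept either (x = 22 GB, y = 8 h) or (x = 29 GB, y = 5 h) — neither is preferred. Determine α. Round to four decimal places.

Set the two utilities equal: 22^α·8^(1−α) = 29^α·5^(1−α).
Rearrange to (22/29)^α = (5/8)^(1−α) and take logs: α·-0.2762534 = (1−α)·-0.4700036.
So α/(1−α) = (-0.4700036)/(-0.2762534) = 1.7013496, and α = 1.7013496/2.7013496 ≈ 0.6298.

α ≈ 0.6298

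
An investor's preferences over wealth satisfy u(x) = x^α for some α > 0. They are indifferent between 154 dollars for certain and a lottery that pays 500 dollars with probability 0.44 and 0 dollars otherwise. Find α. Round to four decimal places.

Since u(0) = 0, the lottery's EU is 0.44·500^α.
Setting u(154) equal to that: 154^α = 0.44·500^α ⇒ (154/500)^α = 0.44.
α = ln(0.44) / ln(154/500) = -0.8209806/-1.1776555 ≈ 0.6971.

α ≈ 0.6971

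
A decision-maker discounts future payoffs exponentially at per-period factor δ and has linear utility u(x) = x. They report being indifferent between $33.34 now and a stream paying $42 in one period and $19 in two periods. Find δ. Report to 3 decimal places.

Equating present values: 33.34 = 42δ + 19δ².
So 19δ² + 42δ − 33.34 = 0.
The positive root is δ = [−42 + √(42² + 4·19·33.34)] / (2·19) = (−42 + 65.558)/38 ≈ 0.620.

δ ≈ 0.620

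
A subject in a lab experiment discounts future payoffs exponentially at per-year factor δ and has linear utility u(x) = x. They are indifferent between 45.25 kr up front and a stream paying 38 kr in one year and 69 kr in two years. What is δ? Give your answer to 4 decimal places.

Present value of the stream is 38·δ + 69·δ². Indifference gives 38δ + 69δ² = 45.25.
So 69δ² + 38δ − 45.25 = 0.
δ = (−38 + √(38² + 4·69·45.25)) / (2·69) = (−38 + √13933.00) / 138 ≈ 0.5800.

δ ≈ 0.5800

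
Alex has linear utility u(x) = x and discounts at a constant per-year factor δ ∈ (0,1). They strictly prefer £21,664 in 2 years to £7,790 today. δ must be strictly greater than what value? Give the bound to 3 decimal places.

δ > 0.600

Comparing present values: 7790 < δ^2·21664.
Dividing by 21664: δ^2 > 0.35958. Both sides are positive, so the square root keeps the direction.
δ > (7790/21664)^(1/2) ≈ 0.600.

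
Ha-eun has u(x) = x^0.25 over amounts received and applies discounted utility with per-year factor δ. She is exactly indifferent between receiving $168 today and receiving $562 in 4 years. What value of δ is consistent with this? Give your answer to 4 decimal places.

Equating discounted utilities: u(168) = δ^4·u(562) ⇒ δ^4 = u(168)/u(562).
With u(x) = x^0.25: δ^4 = 168^0.25/562^0.25 = (168/562)^0.25 = 0.73942.
Hence δ = (0.73942)^(1/4) = 0.927307.

δ ≈ 0.9273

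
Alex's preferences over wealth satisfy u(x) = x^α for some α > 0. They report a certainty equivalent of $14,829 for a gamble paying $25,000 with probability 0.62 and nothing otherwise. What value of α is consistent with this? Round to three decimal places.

α ≈ 0.915

The lottery's expected utility is 0.62·u(25000) + 0.38·u(0) = 0.62·25000^α (since u(0) = 0 for α > 0).
Equating: 14829^α = 0.62·25000^α, i.e. 0.5932^α = 0.62.
α = ln(0.62) / ln(14829/25000) = -0.478036/-0.522291 ≈ 0.915.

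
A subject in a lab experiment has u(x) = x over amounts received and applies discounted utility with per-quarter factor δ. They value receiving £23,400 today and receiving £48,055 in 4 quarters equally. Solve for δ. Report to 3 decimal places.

Equating discounted utilities: u(23400) = δ^4·u(48055) ⇒ δ^4 = u(23400)/u(48055).
With u(x) = x: δ^4 = 23400/48055 = 0.48694.
So δ = 0.48694^(1/4) ≈ 0.835.

δ ≈ 0.835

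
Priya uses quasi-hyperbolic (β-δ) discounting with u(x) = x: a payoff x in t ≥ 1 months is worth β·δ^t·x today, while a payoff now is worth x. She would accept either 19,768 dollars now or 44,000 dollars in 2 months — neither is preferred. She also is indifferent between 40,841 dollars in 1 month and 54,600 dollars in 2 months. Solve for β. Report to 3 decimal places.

From the later pair, β·δ^1·40841 = β·δ^2·54600; dividing through, δ = 40841/54600 = 0.74800.
Substituting δ into 19768 = β·δ^2·44000: β = 19768/(24618.417) ≈ 0.803.

β ≈ 0.803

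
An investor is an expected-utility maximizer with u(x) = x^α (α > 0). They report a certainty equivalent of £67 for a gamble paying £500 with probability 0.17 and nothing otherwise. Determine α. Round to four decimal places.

α ≈ 0.8816

The lottery's expected utility is 0.17·u(500) + 0.83·u(0) = 0.17·500^α (since u(0) = 0 for α > 0).
Equating: 67^α = 0.17·500^α, i.e. 0.1340^α = 0.17.
α = ln(0.17) / ln(67/500) = -1.7719568/-2.0099155 ≈ 0.8816.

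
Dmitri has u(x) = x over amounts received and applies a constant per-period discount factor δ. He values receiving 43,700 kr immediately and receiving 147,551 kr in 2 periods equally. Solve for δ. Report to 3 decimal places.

Indifference means u(43700) = δ^2 · u(147551), so δ^2 = u(43700)/u(147551).
With u(x) = x: δ^2 = 43700/147551 = 0.29617.
Taking the square root: δ = 0.29617^(1/2) ≈ 0.544.

δ ≈ 0.544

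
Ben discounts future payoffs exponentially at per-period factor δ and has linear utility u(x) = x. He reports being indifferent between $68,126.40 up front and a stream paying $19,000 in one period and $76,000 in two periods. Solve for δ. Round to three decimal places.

δ ≈ 0.830

The stream is worth 19000δ + 76000δ² today, so 19000δ + 76000δ² = 68126.40.
So 76000δ² + 19000δ − 68126.40 = 0.
δ = (−19000 + √(19000² + 4·76000·68126.40)) / (2·76000) = (−19000 + √21071425600.00) / 152000 ≈ 0.830.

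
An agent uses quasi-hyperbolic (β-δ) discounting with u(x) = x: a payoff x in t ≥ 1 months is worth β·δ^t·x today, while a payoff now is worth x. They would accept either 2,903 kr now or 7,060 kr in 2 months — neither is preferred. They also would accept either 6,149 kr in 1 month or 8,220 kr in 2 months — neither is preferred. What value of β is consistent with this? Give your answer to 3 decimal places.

From the later pair, β·δ^1·6149 = β·δ^2·8220; dividing through, δ = 6149/8220 = 0.74805.
Now use the now-vs-future pair: 2903 = β·δ^2·7060 gives β = 2903/(0.55958·7060) ≈ 0.735.

β ≈ 0.735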